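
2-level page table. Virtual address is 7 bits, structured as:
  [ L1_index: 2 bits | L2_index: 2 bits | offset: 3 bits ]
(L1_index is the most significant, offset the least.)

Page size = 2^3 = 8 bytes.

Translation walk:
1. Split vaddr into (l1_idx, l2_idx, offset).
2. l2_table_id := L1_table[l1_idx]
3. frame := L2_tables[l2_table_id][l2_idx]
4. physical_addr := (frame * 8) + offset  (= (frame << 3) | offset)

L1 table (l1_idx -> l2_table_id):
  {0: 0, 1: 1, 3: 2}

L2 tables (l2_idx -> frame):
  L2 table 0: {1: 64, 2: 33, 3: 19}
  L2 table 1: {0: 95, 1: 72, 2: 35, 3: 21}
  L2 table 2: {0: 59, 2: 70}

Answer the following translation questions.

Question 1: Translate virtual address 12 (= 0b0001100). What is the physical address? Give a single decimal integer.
Answer: 516

Derivation:
vaddr = 12 = 0b0001100
Split: l1_idx=0, l2_idx=1, offset=4
L1[0] = 0
L2[0][1] = 64
paddr = 64 * 8 + 4 = 516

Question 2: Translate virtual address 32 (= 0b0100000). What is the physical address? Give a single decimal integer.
vaddr = 32 = 0b0100000
Split: l1_idx=1, l2_idx=0, offset=0
L1[1] = 1
L2[1][0] = 95
paddr = 95 * 8 + 0 = 760

Answer: 760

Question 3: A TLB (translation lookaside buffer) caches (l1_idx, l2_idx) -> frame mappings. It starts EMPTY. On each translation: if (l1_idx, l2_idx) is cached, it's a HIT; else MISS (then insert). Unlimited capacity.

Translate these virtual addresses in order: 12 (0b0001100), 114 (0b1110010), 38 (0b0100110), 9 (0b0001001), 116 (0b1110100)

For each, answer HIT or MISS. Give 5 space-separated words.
Answer: MISS MISS MISS HIT HIT

Derivation:
vaddr=12: (0,1) not in TLB -> MISS, insert
vaddr=114: (3,2) not in TLB -> MISS, insert
vaddr=38: (1,0) not in TLB -> MISS, insert
vaddr=9: (0,1) in TLB -> HIT
vaddr=116: (3,2) in TLB -> HIT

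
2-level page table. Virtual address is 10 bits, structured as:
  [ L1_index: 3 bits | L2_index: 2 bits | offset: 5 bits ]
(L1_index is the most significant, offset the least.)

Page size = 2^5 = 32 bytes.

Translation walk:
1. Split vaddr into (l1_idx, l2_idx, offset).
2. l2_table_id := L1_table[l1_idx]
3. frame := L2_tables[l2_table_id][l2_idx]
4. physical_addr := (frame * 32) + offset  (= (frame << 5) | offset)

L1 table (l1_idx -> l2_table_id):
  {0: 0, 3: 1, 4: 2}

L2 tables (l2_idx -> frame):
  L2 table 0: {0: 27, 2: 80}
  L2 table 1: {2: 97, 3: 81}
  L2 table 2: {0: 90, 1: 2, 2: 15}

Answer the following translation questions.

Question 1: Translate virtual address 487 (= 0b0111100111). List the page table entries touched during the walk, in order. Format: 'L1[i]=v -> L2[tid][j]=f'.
vaddr = 487 = 0b0111100111
Split: l1_idx=3, l2_idx=3, offset=7

Answer: L1[3]=1 -> L2[1][3]=81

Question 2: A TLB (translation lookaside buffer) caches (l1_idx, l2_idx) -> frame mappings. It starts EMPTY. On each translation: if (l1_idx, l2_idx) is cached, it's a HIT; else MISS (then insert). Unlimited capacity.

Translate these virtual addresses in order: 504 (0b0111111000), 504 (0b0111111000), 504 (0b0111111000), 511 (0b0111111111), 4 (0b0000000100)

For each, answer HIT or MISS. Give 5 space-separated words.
vaddr=504: (3,3) not in TLB -> MISS, insert
vaddr=504: (3,3) in TLB -> HIT
vaddr=504: (3,3) in TLB -> HIT
vaddr=511: (3,3) in TLB -> HIT
vaddr=4: (0,0) not in TLB -> MISS, insert

Answer: MISS HIT HIT HIT MISS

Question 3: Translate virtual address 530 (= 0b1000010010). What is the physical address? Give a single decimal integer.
vaddr = 530 = 0b1000010010
Split: l1_idx=4, l2_idx=0, offset=18
L1[4] = 2
L2[2][0] = 90
paddr = 90 * 32 + 18 = 2898

Answer: 2898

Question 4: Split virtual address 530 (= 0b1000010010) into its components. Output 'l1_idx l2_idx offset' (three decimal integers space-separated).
Answer: 4 0 18

Derivation:
vaddr = 530 = 0b1000010010
  top 3 bits -> l1_idx = 4
  next 2 bits -> l2_idx = 0
  bottom 5 bits -> offset = 18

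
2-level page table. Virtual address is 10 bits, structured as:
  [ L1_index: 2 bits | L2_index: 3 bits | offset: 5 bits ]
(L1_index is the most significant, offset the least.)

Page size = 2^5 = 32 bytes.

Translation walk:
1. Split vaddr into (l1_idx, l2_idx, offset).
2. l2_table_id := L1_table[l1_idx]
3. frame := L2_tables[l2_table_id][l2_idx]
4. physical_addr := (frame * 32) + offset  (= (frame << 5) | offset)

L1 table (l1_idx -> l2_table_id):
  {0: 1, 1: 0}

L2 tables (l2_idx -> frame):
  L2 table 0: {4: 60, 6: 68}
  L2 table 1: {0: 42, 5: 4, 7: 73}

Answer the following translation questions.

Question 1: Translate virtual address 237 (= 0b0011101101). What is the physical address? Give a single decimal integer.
vaddr = 237 = 0b0011101101
Split: l1_idx=0, l2_idx=7, offset=13
L1[0] = 1
L2[1][7] = 73
paddr = 73 * 32 + 13 = 2349

Answer: 2349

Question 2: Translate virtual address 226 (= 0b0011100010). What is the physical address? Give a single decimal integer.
Answer: 2338

Derivation:
vaddr = 226 = 0b0011100010
Split: l1_idx=0, l2_idx=7, offset=2
L1[0] = 1
L2[1][7] = 73
paddr = 73 * 32 + 2 = 2338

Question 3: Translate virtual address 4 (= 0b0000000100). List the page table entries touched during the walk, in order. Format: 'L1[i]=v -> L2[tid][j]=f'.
vaddr = 4 = 0b0000000100
Split: l1_idx=0, l2_idx=0, offset=4

Answer: L1[0]=1 -> L2[1][0]=42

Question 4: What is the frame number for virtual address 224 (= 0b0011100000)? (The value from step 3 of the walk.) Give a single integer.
vaddr = 224: l1_idx=0, l2_idx=7
L1[0] = 1; L2[1][7] = 73

Answer: 73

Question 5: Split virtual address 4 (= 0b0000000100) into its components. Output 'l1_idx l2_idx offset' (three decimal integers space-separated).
vaddr = 4 = 0b0000000100
  top 2 bits -> l1_idx = 0
  next 3 bits -> l2_idx = 0
  bottom 5 bits -> offset = 4

Answer: 0 0 4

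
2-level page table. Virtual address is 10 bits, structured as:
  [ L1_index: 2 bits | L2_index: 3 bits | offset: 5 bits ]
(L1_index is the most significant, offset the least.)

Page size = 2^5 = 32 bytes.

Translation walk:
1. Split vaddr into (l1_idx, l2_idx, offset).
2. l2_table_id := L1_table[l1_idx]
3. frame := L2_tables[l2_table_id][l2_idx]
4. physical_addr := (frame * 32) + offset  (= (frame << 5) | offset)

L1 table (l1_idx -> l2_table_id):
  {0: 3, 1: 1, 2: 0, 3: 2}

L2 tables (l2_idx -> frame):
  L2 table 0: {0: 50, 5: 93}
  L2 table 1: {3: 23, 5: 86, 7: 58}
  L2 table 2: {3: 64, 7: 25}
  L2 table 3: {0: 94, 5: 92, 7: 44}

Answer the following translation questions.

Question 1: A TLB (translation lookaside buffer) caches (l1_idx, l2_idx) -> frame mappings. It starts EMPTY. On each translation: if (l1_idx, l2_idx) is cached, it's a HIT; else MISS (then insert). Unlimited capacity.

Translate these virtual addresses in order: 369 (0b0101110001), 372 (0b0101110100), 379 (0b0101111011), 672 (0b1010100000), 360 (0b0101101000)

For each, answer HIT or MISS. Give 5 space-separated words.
Answer: MISS HIT HIT MISS HIT

Derivation:
vaddr=369: (1,3) not in TLB -> MISS, insert
vaddr=372: (1,3) in TLB -> HIT
vaddr=379: (1,3) in TLB -> HIT
vaddr=672: (2,5) not in TLB -> MISS, insert
vaddr=360: (1,3) in TLB -> HIT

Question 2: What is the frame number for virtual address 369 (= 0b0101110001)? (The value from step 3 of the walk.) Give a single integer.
vaddr = 369: l1_idx=1, l2_idx=3
L1[1] = 1; L2[1][3] = 23

Answer: 23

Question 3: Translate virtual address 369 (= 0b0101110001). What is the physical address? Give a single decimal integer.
vaddr = 369 = 0b0101110001
Split: l1_idx=1, l2_idx=3, offset=17
L1[1] = 1
L2[1][3] = 23
paddr = 23 * 32 + 17 = 753

Answer: 753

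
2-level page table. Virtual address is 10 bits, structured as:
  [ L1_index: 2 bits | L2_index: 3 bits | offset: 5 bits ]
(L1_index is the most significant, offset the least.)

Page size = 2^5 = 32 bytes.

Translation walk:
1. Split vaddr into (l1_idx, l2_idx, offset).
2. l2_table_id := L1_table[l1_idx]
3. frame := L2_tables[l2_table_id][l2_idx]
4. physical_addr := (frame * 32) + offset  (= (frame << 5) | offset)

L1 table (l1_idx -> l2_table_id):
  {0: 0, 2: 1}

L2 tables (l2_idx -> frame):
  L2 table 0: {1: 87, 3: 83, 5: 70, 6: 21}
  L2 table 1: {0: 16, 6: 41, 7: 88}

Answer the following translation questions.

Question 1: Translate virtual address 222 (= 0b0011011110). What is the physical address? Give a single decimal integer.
Answer: 702

Derivation:
vaddr = 222 = 0b0011011110
Split: l1_idx=0, l2_idx=6, offset=30
L1[0] = 0
L2[0][6] = 21
paddr = 21 * 32 + 30 = 702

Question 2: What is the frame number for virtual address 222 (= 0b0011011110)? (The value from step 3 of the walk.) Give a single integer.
Answer: 21

Derivation:
vaddr = 222: l1_idx=0, l2_idx=6
L1[0] = 0; L2[0][6] = 21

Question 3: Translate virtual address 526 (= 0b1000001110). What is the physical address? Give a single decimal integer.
vaddr = 526 = 0b1000001110
Split: l1_idx=2, l2_idx=0, offset=14
L1[2] = 1
L2[1][0] = 16
paddr = 16 * 32 + 14 = 526

Answer: 526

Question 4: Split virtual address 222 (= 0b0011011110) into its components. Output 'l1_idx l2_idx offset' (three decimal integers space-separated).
vaddr = 222 = 0b0011011110
  top 2 bits -> l1_idx = 0
  next 3 bits -> l2_idx = 6
  bottom 5 bits -> offset = 30

Answer: 0 6 30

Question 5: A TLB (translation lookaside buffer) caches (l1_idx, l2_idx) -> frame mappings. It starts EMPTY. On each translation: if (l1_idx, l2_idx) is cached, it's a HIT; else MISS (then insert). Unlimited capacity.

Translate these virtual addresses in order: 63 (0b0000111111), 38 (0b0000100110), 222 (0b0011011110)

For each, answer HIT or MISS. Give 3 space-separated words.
Answer: MISS HIT MISS

Derivation:
vaddr=63: (0,1) not in TLB -> MISS, insert
vaddr=38: (0,1) in TLB -> HIT
vaddr=222: (0,6) not in TLB -> MISS, insert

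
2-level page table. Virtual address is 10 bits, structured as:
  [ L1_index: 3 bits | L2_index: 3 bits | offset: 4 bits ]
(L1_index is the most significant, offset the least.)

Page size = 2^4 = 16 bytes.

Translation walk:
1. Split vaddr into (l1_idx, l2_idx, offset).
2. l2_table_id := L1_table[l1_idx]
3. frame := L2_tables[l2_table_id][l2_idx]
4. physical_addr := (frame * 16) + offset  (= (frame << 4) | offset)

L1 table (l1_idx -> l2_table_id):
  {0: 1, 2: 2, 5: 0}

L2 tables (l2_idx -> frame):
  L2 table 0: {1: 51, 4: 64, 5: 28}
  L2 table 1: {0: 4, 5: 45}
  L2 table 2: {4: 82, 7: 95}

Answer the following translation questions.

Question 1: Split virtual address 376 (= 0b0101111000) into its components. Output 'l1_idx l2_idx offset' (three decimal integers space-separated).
Answer: 2 7 8

Derivation:
vaddr = 376 = 0b0101111000
  top 3 bits -> l1_idx = 2
  next 3 bits -> l2_idx = 7
  bottom 4 bits -> offset = 8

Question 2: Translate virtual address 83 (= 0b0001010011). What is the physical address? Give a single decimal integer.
Answer: 723

Derivation:
vaddr = 83 = 0b0001010011
Split: l1_idx=0, l2_idx=5, offset=3
L1[0] = 1
L2[1][5] = 45
paddr = 45 * 16 + 3 = 723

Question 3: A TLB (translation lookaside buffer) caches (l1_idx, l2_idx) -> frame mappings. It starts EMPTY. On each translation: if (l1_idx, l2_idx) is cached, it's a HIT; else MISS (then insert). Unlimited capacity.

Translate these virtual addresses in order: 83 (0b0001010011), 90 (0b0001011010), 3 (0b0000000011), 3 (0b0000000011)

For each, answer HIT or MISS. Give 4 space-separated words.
Answer: MISS HIT MISS HIT

Derivation:
vaddr=83: (0,5) not in TLB -> MISS, insert
vaddr=90: (0,5) in TLB -> HIT
vaddr=3: (0,0) not in TLB -> MISS, insert
vaddr=3: (0,0) in TLB -> HIT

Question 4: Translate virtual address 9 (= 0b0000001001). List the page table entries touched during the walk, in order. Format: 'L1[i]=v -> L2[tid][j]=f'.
vaddr = 9 = 0b0000001001
Split: l1_idx=0, l2_idx=0, offset=9

Answer: L1[0]=1 -> L2[1][0]=4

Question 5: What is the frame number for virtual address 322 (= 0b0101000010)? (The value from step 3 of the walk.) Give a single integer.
Answer: 82

Derivation:
vaddr = 322: l1_idx=2, l2_idx=4
L1[2] = 2; L2[2][4] = 82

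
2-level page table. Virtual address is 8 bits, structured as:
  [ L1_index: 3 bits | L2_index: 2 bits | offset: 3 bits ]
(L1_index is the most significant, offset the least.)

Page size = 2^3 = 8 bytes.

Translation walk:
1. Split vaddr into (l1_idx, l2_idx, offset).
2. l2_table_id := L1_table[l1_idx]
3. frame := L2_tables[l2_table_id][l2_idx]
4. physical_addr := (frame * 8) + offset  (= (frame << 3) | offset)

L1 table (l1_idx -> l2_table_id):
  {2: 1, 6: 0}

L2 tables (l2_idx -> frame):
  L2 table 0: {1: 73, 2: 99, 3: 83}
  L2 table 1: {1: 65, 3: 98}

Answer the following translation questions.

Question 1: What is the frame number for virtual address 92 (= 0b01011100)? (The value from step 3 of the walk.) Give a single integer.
Answer: 98

Derivation:
vaddr = 92: l1_idx=2, l2_idx=3
L1[2] = 1; L2[1][3] = 98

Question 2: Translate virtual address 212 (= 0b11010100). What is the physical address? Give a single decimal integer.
vaddr = 212 = 0b11010100
Split: l1_idx=6, l2_idx=2, offset=4
L1[6] = 0
L2[0][2] = 99
paddr = 99 * 8 + 4 = 796

Answer: 796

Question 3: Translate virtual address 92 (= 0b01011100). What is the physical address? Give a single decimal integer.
Answer: 788

Derivation:
vaddr = 92 = 0b01011100
Split: l1_idx=2, l2_idx=3, offset=4
L1[2] = 1
L2[1][3] = 98
paddr = 98 * 8 + 4 = 788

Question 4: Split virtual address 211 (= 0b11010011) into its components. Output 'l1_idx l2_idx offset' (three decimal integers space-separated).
vaddr = 211 = 0b11010011
  top 3 bits -> l1_idx = 6
  next 2 bits -> l2_idx = 2
  bottom 3 bits -> offset = 3

Answer: 6 2 3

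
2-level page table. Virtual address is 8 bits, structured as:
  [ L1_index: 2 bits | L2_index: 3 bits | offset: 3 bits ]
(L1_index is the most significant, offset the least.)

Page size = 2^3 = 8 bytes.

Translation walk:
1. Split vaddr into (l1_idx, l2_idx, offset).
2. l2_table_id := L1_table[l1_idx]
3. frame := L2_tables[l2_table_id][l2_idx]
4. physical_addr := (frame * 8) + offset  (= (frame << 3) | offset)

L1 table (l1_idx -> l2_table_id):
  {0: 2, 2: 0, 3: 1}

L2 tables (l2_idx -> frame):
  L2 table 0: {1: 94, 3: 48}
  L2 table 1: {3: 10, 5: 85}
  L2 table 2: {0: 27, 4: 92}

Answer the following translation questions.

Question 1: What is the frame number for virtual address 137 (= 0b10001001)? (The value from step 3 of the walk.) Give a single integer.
Answer: 94

Derivation:
vaddr = 137: l1_idx=2, l2_idx=1
L1[2] = 0; L2[0][1] = 94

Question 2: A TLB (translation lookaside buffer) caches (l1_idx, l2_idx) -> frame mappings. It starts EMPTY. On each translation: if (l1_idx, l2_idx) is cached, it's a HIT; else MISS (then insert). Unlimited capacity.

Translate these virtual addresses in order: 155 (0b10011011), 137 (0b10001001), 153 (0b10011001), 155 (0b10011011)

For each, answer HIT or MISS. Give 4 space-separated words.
vaddr=155: (2,3) not in TLB -> MISS, insert
vaddr=137: (2,1) not in TLB -> MISS, insert
vaddr=153: (2,3) in TLB -> HIT
vaddr=155: (2,3) in TLB -> HIT

Answer: MISS MISS HIT HIT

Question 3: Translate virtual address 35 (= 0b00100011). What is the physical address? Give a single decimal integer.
Answer: 739

Derivation:
vaddr = 35 = 0b00100011
Split: l1_idx=0, l2_idx=4, offset=3
L1[0] = 2
L2[2][4] = 92
paddr = 92 * 8 + 3 = 739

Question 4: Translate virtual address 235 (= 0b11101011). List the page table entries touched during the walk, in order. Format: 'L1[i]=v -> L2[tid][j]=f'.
Answer: L1[3]=1 -> L2[1][5]=85

Derivation:
vaddr = 235 = 0b11101011
Split: l1_idx=3, l2_idx=5, offset=3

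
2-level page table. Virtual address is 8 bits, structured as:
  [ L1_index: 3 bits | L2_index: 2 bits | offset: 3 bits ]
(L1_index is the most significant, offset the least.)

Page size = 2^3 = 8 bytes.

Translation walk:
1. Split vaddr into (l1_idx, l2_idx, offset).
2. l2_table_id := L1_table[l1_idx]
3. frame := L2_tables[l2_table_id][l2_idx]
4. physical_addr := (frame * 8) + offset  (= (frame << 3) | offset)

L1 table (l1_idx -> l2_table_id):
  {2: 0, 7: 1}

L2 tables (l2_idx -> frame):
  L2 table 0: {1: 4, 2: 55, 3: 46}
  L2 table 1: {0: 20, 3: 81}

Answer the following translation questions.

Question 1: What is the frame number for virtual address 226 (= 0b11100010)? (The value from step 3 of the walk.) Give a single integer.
Answer: 20

Derivation:
vaddr = 226: l1_idx=7, l2_idx=0
L1[7] = 1; L2[1][0] = 20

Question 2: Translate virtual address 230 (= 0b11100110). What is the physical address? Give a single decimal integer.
vaddr = 230 = 0b11100110
Split: l1_idx=7, l2_idx=0, offset=6
L1[7] = 1
L2[1][0] = 20
paddr = 20 * 8 + 6 = 166

Answer: 166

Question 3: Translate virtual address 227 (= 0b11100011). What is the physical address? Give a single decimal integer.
Answer: 163

Derivation:
vaddr = 227 = 0b11100011
Split: l1_idx=7, l2_idx=0, offset=3
L1[7] = 1
L2[1][0] = 20
paddr = 20 * 8 + 3 = 163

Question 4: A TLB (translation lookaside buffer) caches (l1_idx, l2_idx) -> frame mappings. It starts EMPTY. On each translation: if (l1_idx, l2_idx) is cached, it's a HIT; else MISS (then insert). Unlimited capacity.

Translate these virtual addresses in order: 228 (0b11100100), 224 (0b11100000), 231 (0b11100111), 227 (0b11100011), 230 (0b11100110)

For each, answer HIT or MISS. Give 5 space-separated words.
vaddr=228: (7,0) not in TLB -> MISS, insert
vaddr=224: (7,0) in TLB -> HIT
vaddr=231: (7,0) in TLB -> HIT
vaddr=227: (7,0) in TLB -> HIT
vaddr=230: (7,0) in TLB -> HIT

Answer: MISS HIT HIT HIT HIT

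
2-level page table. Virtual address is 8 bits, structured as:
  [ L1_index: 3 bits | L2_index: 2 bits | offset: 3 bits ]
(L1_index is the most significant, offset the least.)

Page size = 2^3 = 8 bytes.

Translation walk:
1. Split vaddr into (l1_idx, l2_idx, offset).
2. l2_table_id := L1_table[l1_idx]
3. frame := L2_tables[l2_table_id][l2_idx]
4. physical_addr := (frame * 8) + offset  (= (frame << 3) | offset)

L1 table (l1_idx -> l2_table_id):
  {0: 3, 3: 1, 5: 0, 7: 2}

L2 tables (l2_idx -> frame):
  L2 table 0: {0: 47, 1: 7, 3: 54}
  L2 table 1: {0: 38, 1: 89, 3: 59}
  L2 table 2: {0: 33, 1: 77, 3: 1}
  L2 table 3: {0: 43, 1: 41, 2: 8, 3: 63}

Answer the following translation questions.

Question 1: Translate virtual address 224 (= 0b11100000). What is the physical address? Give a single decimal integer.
vaddr = 224 = 0b11100000
Split: l1_idx=7, l2_idx=0, offset=0
L1[7] = 2
L2[2][0] = 33
paddr = 33 * 8 + 0 = 264

Answer: 264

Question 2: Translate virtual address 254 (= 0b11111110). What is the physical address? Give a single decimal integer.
Answer: 14

Derivation:
vaddr = 254 = 0b11111110
Split: l1_idx=7, l2_idx=3, offset=6
L1[7] = 2
L2[2][3] = 1
paddr = 1 * 8 + 6 = 14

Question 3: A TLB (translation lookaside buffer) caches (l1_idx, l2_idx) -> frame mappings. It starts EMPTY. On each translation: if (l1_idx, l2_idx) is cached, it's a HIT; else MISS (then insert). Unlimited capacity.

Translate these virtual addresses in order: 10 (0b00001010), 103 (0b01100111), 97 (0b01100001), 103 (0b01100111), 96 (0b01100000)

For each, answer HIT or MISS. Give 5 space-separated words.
Answer: MISS MISS HIT HIT HIT

Derivation:
vaddr=10: (0,1) not in TLB -> MISS, insert
vaddr=103: (3,0) not in TLB -> MISS, insert
vaddr=97: (3,0) in TLB -> HIT
vaddr=103: (3,0) in TLB -> HIT
vaddr=96: (3,0) in TLB -> HIT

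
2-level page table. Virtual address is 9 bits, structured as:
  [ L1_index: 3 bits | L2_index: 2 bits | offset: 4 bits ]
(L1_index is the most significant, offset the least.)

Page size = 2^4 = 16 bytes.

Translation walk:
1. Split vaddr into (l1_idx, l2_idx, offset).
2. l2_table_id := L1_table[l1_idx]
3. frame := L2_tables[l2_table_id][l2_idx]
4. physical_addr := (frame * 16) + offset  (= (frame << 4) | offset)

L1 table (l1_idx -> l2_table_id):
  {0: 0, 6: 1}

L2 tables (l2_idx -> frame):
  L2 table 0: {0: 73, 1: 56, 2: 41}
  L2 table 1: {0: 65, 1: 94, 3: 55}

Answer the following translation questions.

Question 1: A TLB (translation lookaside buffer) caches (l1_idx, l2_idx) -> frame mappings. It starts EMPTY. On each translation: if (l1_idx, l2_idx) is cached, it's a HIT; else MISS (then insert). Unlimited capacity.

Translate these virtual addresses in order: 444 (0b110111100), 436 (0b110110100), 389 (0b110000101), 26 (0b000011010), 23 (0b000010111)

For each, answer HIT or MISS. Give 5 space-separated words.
vaddr=444: (6,3) not in TLB -> MISS, insert
vaddr=436: (6,3) in TLB -> HIT
vaddr=389: (6,0) not in TLB -> MISS, insert
vaddr=26: (0,1) not in TLB -> MISS, insert
vaddr=23: (0,1) in TLB -> HIT

Answer: MISS HIT MISS MISS HIT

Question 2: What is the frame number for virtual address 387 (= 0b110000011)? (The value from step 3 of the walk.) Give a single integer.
Answer: 65

Derivation:
vaddr = 387: l1_idx=6, l2_idx=0
L1[6] = 1; L2[1][0] = 65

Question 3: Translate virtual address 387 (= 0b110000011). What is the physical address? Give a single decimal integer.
vaddr = 387 = 0b110000011
Split: l1_idx=6, l2_idx=0, offset=3
L1[6] = 1
L2[1][0] = 65
paddr = 65 * 16 + 3 = 1043

Answer: 1043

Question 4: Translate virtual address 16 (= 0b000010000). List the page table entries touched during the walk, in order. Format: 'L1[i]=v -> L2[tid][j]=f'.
vaddr = 16 = 0b000010000
Split: l1_idx=0, l2_idx=1, offset=0

Answer: L1[0]=0 -> L2[0][1]=56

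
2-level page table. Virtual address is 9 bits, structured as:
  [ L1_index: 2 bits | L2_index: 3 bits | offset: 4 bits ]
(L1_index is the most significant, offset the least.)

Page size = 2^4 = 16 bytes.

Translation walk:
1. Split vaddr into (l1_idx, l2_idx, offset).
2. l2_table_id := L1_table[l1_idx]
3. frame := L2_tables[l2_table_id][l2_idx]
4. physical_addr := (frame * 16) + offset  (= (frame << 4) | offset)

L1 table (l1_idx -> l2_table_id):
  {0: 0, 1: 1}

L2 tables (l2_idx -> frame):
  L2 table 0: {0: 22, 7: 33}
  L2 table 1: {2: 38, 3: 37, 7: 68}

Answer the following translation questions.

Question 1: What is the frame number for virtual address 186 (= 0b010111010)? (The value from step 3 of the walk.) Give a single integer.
Answer: 37

Derivation:
vaddr = 186: l1_idx=1, l2_idx=3
L1[1] = 1; L2[1][3] = 37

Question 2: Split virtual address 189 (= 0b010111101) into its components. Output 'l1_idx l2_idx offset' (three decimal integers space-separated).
Answer: 1 3 13

Derivation:
vaddr = 189 = 0b010111101
  top 2 bits -> l1_idx = 1
  next 3 bits -> l2_idx = 3
  bottom 4 bits -> offset = 13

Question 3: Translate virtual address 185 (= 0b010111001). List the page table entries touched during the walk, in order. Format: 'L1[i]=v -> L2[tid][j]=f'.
vaddr = 185 = 0b010111001
Split: l1_idx=1, l2_idx=3, offset=9

Answer: L1[1]=1 -> L2[1][3]=37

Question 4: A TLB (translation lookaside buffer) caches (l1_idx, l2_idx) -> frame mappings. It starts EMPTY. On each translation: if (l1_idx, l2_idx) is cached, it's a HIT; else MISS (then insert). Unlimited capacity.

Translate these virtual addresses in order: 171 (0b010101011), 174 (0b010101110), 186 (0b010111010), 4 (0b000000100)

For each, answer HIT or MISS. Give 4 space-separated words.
vaddr=171: (1,2) not in TLB -> MISS, insert
vaddr=174: (1,2) in TLB -> HIT
vaddr=186: (1,3) not in TLB -> MISS, insert
vaddr=4: (0,0) not in TLB -> MISS, insert

Answer: MISS HIT MISS MISS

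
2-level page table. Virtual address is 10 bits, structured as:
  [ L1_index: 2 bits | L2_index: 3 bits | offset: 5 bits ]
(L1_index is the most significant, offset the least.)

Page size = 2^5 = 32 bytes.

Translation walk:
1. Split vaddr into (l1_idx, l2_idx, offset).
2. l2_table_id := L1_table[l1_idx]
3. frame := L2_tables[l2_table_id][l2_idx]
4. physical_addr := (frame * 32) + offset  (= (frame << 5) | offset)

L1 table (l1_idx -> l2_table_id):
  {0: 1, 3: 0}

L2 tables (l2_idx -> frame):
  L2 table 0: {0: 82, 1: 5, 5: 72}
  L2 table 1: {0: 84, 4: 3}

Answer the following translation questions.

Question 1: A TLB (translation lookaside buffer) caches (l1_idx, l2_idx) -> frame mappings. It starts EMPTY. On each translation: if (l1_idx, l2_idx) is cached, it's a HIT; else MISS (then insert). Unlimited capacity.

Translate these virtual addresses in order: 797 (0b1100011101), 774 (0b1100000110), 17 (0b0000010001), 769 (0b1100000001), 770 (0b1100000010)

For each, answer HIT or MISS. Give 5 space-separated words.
vaddr=797: (3,0) not in TLB -> MISS, insert
vaddr=774: (3,0) in TLB -> HIT
vaddr=17: (0,0) not in TLB -> MISS, insert
vaddr=769: (3,0) in TLB -> HIT
vaddr=770: (3,0) in TLB -> HIT

Answer: MISS HIT MISS HIT HIT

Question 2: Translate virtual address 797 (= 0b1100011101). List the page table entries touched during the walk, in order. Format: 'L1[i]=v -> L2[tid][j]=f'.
Answer: L1[3]=0 -> L2[0][0]=82

Derivation:
vaddr = 797 = 0b1100011101
Split: l1_idx=3, l2_idx=0, offset=29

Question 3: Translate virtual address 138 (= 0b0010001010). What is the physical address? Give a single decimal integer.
vaddr = 138 = 0b0010001010
Split: l1_idx=0, l2_idx=4, offset=10
L1[0] = 1
L2[1][4] = 3
paddr = 3 * 32 + 10 = 106

Answer: 106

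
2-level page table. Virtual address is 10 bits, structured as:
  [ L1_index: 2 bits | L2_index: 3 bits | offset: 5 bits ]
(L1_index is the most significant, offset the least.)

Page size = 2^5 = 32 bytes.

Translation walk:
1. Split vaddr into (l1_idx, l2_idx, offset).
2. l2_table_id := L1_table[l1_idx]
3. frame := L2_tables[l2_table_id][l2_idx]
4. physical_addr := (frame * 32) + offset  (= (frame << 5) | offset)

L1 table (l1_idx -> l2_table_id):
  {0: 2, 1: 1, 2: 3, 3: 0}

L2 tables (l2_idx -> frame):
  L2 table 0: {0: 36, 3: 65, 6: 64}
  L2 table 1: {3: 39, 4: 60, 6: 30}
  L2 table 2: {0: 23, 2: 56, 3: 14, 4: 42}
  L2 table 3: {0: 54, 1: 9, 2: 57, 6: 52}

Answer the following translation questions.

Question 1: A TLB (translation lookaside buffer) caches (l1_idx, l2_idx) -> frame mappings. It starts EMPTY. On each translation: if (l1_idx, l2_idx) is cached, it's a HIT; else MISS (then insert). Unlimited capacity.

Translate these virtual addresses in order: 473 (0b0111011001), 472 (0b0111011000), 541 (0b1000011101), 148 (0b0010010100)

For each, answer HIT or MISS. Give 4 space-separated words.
Answer: MISS HIT MISS MISS

Derivation:
vaddr=473: (1,6) not in TLB -> MISS, insert
vaddr=472: (1,6) in TLB -> HIT
vaddr=541: (2,0) not in TLB -> MISS, insert
vaddr=148: (0,4) not in TLB -> MISS, insert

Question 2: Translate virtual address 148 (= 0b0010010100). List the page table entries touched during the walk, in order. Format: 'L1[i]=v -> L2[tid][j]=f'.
Answer: L1[0]=2 -> L2[2][4]=42

Derivation:
vaddr = 148 = 0b0010010100
Split: l1_idx=0, l2_idx=4, offset=20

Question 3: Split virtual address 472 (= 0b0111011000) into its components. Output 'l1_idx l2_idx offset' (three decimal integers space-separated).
Answer: 1 6 24

Derivation:
vaddr = 472 = 0b0111011000
  top 2 bits -> l1_idx = 1
  next 3 bits -> l2_idx = 6
  bottom 5 bits -> offset = 24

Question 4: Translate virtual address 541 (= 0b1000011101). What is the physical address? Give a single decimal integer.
Answer: 1757

Derivation:
vaddr = 541 = 0b1000011101
Split: l1_idx=2, l2_idx=0, offset=29
L1[2] = 3
L2[3][0] = 54
paddr = 54 * 32 + 29 = 1757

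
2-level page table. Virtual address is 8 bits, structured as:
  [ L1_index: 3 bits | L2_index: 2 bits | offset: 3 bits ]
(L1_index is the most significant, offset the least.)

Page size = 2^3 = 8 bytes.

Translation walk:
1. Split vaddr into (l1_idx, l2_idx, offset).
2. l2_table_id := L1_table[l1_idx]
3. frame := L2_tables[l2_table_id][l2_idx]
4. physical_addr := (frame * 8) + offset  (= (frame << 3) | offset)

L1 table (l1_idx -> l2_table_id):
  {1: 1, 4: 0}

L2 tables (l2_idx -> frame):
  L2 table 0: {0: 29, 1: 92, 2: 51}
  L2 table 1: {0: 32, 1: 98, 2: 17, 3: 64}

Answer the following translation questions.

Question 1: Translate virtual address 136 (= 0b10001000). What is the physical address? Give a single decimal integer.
vaddr = 136 = 0b10001000
Split: l1_idx=4, l2_idx=1, offset=0
L1[4] = 0
L2[0][1] = 92
paddr = 92 * 8 + 0 = 736

Answer: 736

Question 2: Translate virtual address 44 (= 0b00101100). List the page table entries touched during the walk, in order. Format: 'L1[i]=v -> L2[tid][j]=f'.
vaddr = 44 = 0b00101100
Split: l1_idx=1, l2_idx=1, offset=4

Answer: L1[1]=1 -> L2[1][1]=98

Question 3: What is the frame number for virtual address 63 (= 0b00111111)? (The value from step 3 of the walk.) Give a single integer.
vaddr = 63: l1_idx=1, l2_idx=3
L1[1] = 1; L2[1][3] = 64

Answer: 64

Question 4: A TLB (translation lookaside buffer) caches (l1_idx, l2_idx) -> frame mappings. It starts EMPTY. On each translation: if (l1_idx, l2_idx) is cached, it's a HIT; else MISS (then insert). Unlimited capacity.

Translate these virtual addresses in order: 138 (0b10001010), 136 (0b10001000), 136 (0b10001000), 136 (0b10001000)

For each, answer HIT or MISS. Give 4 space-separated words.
Answer: MISS HIT HIT HIT

Derivation:
vaddr=138: (4,1) not in TLB -> MISS, insert
vaddr=136: (4,1) in TLB -> HIT
vaddr=136: (4,1) in TLB -> HIT
vaddr=136: (4,1) in TLB -> HIT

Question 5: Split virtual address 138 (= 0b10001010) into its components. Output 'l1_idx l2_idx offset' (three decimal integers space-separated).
Answer: 4 1 2

Derivation:
vaddr = 138 = 0b10001010
  top 3 bits -> l1_idx = 4
  next 2 bits -> l2_idx = 1
  bottom 3 bits -> offset = 2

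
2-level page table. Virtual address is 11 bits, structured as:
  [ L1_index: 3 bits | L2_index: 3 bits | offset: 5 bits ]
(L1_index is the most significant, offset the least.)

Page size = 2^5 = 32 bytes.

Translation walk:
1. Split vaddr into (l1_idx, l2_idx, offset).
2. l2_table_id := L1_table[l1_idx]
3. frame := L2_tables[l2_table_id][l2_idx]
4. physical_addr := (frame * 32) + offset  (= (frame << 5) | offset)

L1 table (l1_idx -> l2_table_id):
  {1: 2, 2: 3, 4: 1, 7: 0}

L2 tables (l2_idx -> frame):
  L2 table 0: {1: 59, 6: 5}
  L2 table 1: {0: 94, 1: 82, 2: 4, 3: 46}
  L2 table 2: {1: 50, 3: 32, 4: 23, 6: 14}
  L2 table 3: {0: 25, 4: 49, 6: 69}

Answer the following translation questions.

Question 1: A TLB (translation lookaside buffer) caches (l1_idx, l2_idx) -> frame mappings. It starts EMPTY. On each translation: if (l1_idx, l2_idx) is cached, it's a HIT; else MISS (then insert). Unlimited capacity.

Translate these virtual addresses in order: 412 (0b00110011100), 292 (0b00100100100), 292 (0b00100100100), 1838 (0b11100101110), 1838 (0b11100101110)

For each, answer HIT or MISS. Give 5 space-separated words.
Answer: MISS MISS HIT MISS HIT

Derivation:
vaddr=412: (1,4) not in TLB -> MISS, insert
vaddr=292: (1,1) not in TLB -> MISS, insert
vaddr=292: (1,1) in TLB -> HIT
vaddr=1838: (7,1) not in TLB -> MISS, insert
vaddr=1838: (7,1) in TLB -> HIT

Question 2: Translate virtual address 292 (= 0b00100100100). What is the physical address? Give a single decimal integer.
Answer: 1604

Derivation:
vaddr = 292 = 0b00100100100
Split: l1_idx=1, l2_idx=1, offset=4
L1[1] = 2
L2[2][1] = 50
paddr = 50 * 32 + 4 = 1604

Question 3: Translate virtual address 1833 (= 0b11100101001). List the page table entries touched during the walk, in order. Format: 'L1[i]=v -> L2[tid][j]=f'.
vaddr = 1833 = 0b11100101001
Split: l1_idx=7, l2_idx=1, offset=9

Answer: L1[7]=0 -> L2[0][1]=59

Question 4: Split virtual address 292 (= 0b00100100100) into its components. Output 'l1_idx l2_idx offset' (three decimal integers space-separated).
vaddr = 292 = 0b00100100100
  top 3 bits -> l1_idx = 1
  next 3 bits -> l2_idx = 1
  bottom 5 bits -> offset = 4

Answer: 1 1 4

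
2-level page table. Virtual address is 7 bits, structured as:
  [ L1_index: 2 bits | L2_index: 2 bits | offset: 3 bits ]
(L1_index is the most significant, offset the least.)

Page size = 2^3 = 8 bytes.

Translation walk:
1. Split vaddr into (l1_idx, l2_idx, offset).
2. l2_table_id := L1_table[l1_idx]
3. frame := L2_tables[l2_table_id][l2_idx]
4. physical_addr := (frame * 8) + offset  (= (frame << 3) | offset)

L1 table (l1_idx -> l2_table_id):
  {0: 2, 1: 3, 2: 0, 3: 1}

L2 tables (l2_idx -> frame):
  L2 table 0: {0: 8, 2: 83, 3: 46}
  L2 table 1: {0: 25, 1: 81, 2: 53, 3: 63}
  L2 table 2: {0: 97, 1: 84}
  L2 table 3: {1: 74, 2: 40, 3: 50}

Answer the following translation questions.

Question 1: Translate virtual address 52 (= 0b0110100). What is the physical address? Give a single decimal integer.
vaddr = 52 = 0b0110100
Split: l1_idx=1, l2_idx=2, offset=4
L1[1] = 3
L2[3][2] = 40
paddr = 40 * 8 + 4 = 324

Answer: 324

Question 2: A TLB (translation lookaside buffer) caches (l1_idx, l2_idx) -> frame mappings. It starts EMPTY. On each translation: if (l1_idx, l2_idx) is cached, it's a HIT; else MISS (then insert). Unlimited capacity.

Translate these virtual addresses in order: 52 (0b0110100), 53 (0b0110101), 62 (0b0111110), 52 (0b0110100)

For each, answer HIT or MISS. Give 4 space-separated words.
Answer: MISS HIT MISS HIT

Derivation:
vaddr=52: (1,2) not in TLB -> MISS, insert
vaddr=53: (1,2) in TLB -> HIT
vaddr=62: (1,3) not in TLB -> MISS, insert
vaddr=52: (1,2) in TLB -> HIT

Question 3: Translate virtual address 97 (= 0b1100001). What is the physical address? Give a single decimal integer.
Answer: 201

Derivation:
vaddr = 97 = 0b1100001
Split: l1_idx=3, l2_idx=0, offset=1
L1[3] = 1
L2[1][0] = 25
paddr = 25 * 8 + 1 = 201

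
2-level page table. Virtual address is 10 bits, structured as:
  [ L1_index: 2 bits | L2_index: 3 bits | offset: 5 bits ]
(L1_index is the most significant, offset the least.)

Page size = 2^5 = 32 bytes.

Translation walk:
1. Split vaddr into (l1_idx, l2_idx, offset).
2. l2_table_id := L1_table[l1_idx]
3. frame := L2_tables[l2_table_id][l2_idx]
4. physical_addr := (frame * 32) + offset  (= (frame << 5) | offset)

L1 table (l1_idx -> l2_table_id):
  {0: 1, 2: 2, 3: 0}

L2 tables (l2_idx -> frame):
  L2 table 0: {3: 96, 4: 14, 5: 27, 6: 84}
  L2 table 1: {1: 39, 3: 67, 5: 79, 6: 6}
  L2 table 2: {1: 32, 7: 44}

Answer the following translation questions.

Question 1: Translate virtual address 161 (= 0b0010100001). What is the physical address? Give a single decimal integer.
Answer: 2529

Derivation:
vaddr = 161 = 0b0010100001
Split: l1_idx=0, l2_idx=5, offset=1
L1[0] = 1
L2[1][5] = 79
paddr = 79 * 32 + 1 = 2529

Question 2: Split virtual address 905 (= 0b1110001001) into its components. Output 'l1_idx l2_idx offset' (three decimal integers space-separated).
Answer: 3 4 9

Derivation:
vaddr = 905 = 0b1110001001
  top 2 bits -> l1_idx = 3
  next 3 bits -> l2_idx = 4
  bottom 5 bits -> offset = 9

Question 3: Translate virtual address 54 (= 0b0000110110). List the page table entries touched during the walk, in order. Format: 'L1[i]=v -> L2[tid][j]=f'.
Answer: L1[0]=1 -> L2[1][1]=39

Derivation:
vaddr = 54 = 0b0000110110
Split: l1_idx=0, l2_idx=1, offset=22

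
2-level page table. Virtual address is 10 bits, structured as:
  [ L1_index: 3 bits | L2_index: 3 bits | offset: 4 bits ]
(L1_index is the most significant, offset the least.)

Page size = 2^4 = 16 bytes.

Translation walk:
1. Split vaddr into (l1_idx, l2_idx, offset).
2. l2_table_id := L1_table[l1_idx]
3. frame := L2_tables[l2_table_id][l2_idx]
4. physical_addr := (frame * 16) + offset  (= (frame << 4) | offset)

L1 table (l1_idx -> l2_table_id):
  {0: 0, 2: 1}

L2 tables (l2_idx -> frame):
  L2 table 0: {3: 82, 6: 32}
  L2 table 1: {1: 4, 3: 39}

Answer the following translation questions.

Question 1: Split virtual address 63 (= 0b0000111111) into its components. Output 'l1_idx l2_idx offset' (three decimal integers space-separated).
Answer: 0 3 15

Derivation:
vaddr = 63 = 0b0000111111
  top 3 bits -> l1_idx = 0
  next 3 bits -> l2_idx = 3
  bottom 4 bits -> offset = 15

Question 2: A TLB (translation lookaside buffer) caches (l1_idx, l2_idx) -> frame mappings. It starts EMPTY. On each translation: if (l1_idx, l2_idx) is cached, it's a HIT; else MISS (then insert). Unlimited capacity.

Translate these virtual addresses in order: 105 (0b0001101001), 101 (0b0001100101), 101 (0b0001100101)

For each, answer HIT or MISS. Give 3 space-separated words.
Answer: MISS HIT HIT

Derivation:
vaddr=105: (0,6) not in TLB -> MISS, insert
vaddr=101: (0,6) in TLB -> HIT
vaddr=101: (0,6) in TLB -> HIT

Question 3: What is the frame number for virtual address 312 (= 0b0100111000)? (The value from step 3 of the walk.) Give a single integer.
vaddr = 312: l1_idx=2, l2_idx=3
L1[2] = 1; L2[1][3] = 39

Answer: 39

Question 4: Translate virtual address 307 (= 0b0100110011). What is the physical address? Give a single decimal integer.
Answer: 627

Derivation:
vaddr = 307 = 0b0100110011
Split: l1_idx=2, l2_idx=3, offset=3
L1[2] = 1
L2[1][3] = 39
paddr = 39 * 16 + 3 = 627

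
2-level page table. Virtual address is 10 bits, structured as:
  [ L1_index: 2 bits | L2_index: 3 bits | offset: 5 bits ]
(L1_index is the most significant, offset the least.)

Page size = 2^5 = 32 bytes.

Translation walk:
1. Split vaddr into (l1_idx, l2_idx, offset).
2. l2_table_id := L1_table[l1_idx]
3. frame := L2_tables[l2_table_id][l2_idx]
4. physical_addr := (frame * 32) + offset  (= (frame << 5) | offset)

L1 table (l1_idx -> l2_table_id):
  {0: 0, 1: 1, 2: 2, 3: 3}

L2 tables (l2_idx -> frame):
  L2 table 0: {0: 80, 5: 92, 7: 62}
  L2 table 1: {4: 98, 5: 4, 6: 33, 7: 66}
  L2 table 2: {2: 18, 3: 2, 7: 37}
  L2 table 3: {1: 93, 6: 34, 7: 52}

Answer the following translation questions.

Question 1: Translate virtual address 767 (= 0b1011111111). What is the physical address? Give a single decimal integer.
vaddr = 767 = 0b1011111111
Split: l1_idx=2, l2_idx=7, offset=31
L1[2] = 2
L2[2][7] = 37
paddr = 37 * 32 + 31 = 1215

Answer: 1215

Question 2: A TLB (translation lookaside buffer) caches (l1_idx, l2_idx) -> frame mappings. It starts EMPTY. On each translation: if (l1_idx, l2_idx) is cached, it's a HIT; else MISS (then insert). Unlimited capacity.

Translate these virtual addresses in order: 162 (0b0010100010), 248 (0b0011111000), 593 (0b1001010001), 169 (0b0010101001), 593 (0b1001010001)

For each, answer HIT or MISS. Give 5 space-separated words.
vaddr=162: (0,5) not in TLB -> MISS, insert
vaddr=248: (0,7) not in TLB -> MISS, insert
vaddr=593: (2,2) not in TLB -> MISS, insert
vaddr=169: (0,5) in TLB -> HIT
vaddr=593: (2,2) in TLB -> HIT

Answer: MISS MISS MISS HIT HIT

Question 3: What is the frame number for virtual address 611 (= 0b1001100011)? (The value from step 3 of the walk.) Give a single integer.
Answer: 2

Derivation:
vaddr = 611: l1_idx=2, l2_idx=3
L1[2] = 2; L2[2][3] = 2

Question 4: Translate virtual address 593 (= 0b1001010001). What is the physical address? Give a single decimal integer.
vaddr = 593 = 0b1001010001
Split: l1_idx=2, l2_idx=2, offset=17
L1[2] = 2
L2[2][2] = 18
paddr = 18 * 32 + 17 = 593

Answer: 593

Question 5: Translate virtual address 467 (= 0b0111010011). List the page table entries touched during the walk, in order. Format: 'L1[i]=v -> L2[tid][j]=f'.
vaddr = 467 = 0b0111010011
Split: l1_idx=1, l2_idx=6, offset=19

Answer: L1[1]=1 -> L2[1][6]=33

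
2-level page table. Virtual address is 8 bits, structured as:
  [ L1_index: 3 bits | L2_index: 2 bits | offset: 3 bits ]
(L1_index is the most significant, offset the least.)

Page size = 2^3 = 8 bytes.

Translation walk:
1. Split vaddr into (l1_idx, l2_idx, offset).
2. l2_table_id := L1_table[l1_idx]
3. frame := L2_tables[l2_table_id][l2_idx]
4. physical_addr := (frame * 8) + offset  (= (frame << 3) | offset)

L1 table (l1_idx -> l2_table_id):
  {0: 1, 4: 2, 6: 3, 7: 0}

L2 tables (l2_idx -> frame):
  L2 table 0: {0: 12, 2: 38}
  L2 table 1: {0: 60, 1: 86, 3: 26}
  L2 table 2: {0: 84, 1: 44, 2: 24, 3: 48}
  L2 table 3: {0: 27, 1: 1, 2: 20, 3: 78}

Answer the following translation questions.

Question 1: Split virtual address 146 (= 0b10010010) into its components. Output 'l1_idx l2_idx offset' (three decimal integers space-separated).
Answer: 4 2 2

Derivation:
vaddr = 146 = 0b10010010
  top 3 bits -> l1_idx = 4
  next 2 bits -> l2_idx = 2
  bottom 3 bits -> offset = 2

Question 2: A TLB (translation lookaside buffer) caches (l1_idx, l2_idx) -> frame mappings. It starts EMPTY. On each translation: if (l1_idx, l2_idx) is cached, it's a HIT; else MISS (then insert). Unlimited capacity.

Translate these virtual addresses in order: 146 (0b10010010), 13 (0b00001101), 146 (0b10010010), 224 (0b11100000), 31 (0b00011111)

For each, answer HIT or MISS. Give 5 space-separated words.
vaddr=146: (4,2) not in TLB -> MISS, insert
vaddr=13: (0,1) not in TLB -> MISS, insert
vaddr=146: (4,2) in TLB -> HIT
vaddr=224: (7,0) not in TLB -> MISS, insert
vaddr=31: (0,3) not in TLB -> MISS, insert

Answer: MISS MISS HIT MISS MISS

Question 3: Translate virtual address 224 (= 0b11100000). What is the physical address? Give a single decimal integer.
vaddr = 224 = 0b11100000
Split: l1_idx=7, l2_idx=0, offset=0
L1[7] = 0
L2[0][0] = 12
paddr = 12 * 8 + 0 = 96

Answer: 96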